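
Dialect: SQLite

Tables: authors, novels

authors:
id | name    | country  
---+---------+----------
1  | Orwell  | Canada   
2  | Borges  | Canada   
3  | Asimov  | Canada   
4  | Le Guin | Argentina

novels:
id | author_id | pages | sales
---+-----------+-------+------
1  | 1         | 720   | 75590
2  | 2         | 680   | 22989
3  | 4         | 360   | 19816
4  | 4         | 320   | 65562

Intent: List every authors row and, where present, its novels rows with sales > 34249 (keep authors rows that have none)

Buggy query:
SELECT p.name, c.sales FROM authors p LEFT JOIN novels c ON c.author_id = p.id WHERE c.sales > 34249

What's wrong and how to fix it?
Bug: Filtering c.sales in WHERE discards the NULL rows produced by LEFT JOIN, turning it into an inner join

Fix: Put 'c.sales > 34249' in the JOIN's ON clause instead of WHERE

Corrected query:
SELECT p.name, c.sales FROM authors p LEFT JOIN novels c ON c.author_id = p.id AND c.sales > 34249

Result:
name    | sales
--------+------
Orwell  | 75590
Borges  | NULL 
Asimov  | NULL 
Le Guin | 65562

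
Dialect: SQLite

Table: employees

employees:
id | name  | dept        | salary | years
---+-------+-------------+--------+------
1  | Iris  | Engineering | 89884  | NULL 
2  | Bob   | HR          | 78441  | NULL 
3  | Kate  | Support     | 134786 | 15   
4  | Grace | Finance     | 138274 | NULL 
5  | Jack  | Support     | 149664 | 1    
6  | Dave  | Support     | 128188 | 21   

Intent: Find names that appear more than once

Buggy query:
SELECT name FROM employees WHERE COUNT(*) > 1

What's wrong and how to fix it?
Bug: COUNT(*) is an aggregate and cannot be used in WHERE

Fix: Group first, then use HAVING for the count condition

Corrected query:
SELECT name FROM employees GROUP BY name HAVING COUNT(*) > 1

Result:
(no rows)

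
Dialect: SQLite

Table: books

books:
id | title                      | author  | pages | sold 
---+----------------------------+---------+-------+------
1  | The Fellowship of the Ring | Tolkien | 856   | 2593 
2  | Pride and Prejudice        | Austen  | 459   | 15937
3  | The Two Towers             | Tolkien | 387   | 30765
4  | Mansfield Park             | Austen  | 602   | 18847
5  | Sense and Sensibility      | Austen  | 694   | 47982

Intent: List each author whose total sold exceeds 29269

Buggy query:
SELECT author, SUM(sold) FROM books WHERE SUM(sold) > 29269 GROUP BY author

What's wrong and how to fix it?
Bug: SUM(sold) is an aggregate, but WHERE filters rows before aggregation

Fix: Use HAVING (which filters groups after aggregation) instead of WHERE

Corrected query:
SELECT author, SUM(sold) FROM books GROUP BY author HAVING SUM(sold) > 29269

Result:
author  | SUM(sold)
--------+----------
Austen  | 82766    
Tolkien | 33358    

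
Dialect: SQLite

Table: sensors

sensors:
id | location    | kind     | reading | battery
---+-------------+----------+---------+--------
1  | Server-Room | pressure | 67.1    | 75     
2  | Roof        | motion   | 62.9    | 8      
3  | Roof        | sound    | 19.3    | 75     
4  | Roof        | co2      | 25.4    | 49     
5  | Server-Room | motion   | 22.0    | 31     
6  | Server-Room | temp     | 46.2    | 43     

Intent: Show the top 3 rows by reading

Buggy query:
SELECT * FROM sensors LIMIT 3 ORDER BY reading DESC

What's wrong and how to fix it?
Bug: LIMIT must come after ORDER BY

Fix: Swap the clauses: ORDER BY first, then LIMIT

Corrected query:
SELECT * FROM sensors ORDER BY reading DESC LIMIT 3

Result:
id | location    | kind     | reading | battery
---+-------------+----------+---------+--------
1  | Server-Room | pressure | 67.1    | 75     
2  | Roof        | motion   | 62.9    | 8      
6  | Server-Room | temp     | 46.2    | 43     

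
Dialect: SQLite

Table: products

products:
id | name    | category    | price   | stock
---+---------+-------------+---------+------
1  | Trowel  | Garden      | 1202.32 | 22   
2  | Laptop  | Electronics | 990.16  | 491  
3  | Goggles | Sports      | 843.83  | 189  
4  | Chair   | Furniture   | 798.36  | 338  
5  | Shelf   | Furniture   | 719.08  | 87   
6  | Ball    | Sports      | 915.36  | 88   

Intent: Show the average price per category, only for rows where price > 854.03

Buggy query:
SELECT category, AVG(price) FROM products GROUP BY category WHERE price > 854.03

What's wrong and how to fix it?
Bug: WHERE cannot follow GROUP BY

Fix: Move the WHERE clause before GROUP BY

Corrected query:
SELECT category, AVG(price) FROM products WHERE price > 854.03 GROUP BY category

Result:
category    | AVG(price)
------------+-----------
Electronics | 990.16    
Garden      | 1202.32   
Sports      | 915.36    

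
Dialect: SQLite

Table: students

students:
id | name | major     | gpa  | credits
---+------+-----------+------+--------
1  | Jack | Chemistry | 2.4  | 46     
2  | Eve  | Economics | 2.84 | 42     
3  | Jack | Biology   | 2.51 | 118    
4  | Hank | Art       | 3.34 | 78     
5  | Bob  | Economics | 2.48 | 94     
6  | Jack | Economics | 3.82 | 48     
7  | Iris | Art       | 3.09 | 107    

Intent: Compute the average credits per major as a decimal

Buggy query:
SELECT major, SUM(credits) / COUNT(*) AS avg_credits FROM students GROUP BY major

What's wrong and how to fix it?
Bug: SUM(credits) and COUNT(*) are both integers; the division truncates the fractional part

Fix: Cast one side to REAL so the division keeps the fractional part

Corrected query:
SELECT major, SUM(credits) * 1.0 / COUNT(*) AS avg_credits FROM students GROUP BY major

Result:
major     | avg_credits
----------+------------
Art       | 92.5       
Biology   | 118        
Chemistry | 46         
Economics | 61.333333  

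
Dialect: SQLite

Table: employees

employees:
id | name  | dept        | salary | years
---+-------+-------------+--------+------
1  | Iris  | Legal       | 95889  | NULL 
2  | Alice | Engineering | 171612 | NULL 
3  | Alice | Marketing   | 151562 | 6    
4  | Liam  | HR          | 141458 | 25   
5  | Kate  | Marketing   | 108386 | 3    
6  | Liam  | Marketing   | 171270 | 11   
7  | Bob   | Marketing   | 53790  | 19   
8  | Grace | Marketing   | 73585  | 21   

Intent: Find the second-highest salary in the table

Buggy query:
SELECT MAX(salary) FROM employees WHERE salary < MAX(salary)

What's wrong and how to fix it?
Bug: The inner MAX is an aggregate inside WHERE, which is not allowed

Fix: Put the inner MAX in a scalar subquery

Corrected query:
SELECT MAX(salary) FROM employees WHERE salary < (SELECT MAX(salary) FROM employees)

Result:
MAX(salary)
-----------
171270     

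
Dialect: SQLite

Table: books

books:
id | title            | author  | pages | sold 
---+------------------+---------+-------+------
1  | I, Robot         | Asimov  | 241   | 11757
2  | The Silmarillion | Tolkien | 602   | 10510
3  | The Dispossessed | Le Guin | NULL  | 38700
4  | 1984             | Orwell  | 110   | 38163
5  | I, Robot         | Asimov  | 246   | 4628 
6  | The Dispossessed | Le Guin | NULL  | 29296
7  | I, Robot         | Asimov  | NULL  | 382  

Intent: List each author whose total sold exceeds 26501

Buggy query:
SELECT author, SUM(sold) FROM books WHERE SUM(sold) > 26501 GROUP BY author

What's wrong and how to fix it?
Bug: SUM(sold) is an aggregate, but WHERE filters rows before aggregation

Fix: Move the aggregate condition to a HAVING clause

Corrected query:
SELECT author, SUM(sold) FROM books GROUP BY author HAVING SUM(sold) > 26501

Result:
author  | SUM(sold)
--------+----------
Le Guin | 67996    
Orwell  | 38163    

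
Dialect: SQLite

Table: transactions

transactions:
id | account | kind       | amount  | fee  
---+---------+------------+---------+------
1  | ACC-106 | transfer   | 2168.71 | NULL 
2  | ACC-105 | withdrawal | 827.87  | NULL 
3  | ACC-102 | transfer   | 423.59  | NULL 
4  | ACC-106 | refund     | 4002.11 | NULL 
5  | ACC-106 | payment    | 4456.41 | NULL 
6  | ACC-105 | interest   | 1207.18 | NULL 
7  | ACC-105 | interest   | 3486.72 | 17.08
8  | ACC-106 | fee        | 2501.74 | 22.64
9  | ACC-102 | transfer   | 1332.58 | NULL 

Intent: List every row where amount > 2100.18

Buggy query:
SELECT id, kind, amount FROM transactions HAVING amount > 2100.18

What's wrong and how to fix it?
Bug: This is a non-aggregate query (no GROUP BY, no aggregates), so in SQLite the HAVING clause is invalid here; a row-level condition belongs in WHERE

Fix: Replace HAVING with WHERE since the condition applies to individual rows

Corrected query:
SELECT id, kind, amount FROM transactions WHERE amount > 2100.18

Result:
id | kind     | amount 
---+----------+--------
1  | transfer | 2168.71
4  | refund   | 4002.11
5  | payment  | 4456.41
7  | interest | 3486.72
8  | fee      | 2501.74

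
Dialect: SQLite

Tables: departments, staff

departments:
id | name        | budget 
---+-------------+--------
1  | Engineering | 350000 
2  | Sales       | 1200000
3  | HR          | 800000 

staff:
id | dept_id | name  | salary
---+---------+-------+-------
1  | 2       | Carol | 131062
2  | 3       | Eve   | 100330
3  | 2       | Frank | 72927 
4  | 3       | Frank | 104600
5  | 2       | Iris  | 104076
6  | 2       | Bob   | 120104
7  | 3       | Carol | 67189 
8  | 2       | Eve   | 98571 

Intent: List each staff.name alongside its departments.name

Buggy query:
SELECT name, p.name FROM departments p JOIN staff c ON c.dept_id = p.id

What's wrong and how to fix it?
Bug: 'name' exists in both joined tables, so the database can't tell which one is meant

Fix: Prefix ambiguous columns with the table alias

Corrected query:
SELECT c.name, p.name FROM departments p JOIN staff c ON c.dept_id = p.id

Result:
name  | name 
------+------
Carol | Sales
Eve   | HR   
Frank | Sales
Frank | HR   
Iris  | Sales
Bob   | Sales
Carol | HR   
Eve   | Sales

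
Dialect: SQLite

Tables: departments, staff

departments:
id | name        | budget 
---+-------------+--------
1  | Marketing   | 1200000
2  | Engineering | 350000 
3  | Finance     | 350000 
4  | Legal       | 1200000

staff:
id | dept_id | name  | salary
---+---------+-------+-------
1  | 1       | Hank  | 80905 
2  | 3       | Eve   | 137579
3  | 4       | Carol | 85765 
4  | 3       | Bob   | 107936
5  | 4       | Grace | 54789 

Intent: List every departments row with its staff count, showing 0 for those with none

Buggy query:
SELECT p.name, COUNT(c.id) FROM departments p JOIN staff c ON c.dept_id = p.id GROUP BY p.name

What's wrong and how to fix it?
Bug: INNER JOIN drops departments rows that have no matching staff rows

Fix: Switch to LEFT JOIN to retain unmatched parent rows

Corrected query:
SELECT p.name, COUNT(c.id) FROM departments p LEFT JOIN staff c ON c.dept_id = p.id GROUP BY p.name

Result:
name        | COUNT(c.id)
------------+------------
Engineering | 0          
Finance     | 2          
Legal       | 2          
Marketing   | 1          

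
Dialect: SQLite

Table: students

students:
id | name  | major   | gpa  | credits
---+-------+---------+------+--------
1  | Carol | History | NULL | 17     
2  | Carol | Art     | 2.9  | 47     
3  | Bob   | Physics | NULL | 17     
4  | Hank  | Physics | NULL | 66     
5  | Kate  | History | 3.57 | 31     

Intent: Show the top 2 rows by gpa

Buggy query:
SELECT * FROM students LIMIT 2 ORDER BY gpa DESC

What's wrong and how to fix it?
Bug: ORDER BY cannot follow LIMIT; LIMIT is the final clause

Fix: Sort with ORDER BY, then apply LIMIT

Corrected query:
SELECT * FROM students ORDER BY gpa DESC LIMIT 2

Result:
id | name  | major   | gpa  | credits
---+-------+---------+------+--------
5  | Kate  | History | 3.57 | 31     
2  | Carol | Art     | 2.9  | 47     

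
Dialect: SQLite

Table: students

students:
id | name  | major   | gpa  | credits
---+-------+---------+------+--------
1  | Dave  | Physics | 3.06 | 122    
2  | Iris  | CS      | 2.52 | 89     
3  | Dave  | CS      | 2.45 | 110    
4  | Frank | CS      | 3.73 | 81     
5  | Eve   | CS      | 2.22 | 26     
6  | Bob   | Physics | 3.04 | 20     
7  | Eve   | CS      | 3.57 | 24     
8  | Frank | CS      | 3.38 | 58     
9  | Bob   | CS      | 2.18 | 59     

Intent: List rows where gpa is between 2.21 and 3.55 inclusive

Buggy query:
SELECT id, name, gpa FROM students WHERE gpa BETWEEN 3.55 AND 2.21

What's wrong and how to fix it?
Bug: The bounds are reversed; BETWEEN a AND b requires a <= b to match anything

Fix: Write BETWEEN 2.21 AND 3.55

Corrected query:
SELECT id, name, gpa FROM students WHERE gpa BETWEEN 2.21 AND 3.55

Result:
id | name  | gpa 
---+-------+-----
1  | Dave  | 3.06
2  | Iris  | 2.52
3  | Dave  | 2.45
5  | Eve   | 2.22
6  | Bob   | 3.04
8  | Frank | 3.38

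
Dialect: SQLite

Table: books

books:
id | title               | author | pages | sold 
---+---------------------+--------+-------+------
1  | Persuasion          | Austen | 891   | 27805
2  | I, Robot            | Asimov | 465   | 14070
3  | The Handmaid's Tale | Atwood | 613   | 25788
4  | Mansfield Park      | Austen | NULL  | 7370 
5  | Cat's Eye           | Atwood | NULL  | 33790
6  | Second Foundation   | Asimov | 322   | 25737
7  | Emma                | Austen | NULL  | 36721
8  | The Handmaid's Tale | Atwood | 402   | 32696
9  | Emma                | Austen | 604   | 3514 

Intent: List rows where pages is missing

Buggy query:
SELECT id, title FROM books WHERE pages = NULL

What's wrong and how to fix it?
Bug: '= NULL' is always unknown in SQL three-valued logic, so no rows match

Fix: Use IS NULL to test for NULL

Corrected query:
SELECT id, title FROM books WHERE pages IS NULL

Result:
id | title         
---+---------------
4  | Mansfield Park
5  | Cat's Eye     
7  | Emma          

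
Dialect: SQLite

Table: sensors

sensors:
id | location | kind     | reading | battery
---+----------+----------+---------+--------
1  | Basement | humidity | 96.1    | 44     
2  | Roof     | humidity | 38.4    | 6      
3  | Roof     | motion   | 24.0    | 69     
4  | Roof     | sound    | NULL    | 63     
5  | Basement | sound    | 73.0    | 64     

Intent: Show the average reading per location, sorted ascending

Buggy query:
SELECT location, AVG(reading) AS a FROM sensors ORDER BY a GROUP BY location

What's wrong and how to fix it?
Bug: ORDER BY appears before GROUP BY; SQL clause order requires GROUP BY first

Fix: Reorder: SELECT … FROM … GROUP BY … ORDER BY …

Corrected query:
SELECT location, AVG(reading) AS a FROM sensors GROUP BY location ORDER BY a

Result:
location | a    
---------+------
Roof     | 31.2 
Basement | 84.55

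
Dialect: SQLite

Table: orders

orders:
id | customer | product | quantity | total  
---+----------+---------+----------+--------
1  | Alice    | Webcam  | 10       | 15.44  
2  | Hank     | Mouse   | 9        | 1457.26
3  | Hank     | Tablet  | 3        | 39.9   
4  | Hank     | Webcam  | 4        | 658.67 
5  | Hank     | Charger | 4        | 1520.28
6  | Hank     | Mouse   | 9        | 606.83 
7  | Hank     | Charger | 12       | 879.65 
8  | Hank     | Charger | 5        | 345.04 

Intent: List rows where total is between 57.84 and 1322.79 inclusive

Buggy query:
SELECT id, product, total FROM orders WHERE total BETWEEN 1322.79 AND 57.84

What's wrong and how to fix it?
Bug: The bounds are reversed; BETWEEN a AND b requires a <= b to match anything

Fix: Write BETWEEN 57.84 AND 1322.79

Corrected query:
SELECT id, product, total FROM orders WHERE total BETWEEN 57.84 AND 1322.79

Result:
id | product | total 
---+---------+-------
4  | Webcam  | 658.67
6  | Mouse   | 606.83
7  | Charger | 879.65
8  | Charger | 345.04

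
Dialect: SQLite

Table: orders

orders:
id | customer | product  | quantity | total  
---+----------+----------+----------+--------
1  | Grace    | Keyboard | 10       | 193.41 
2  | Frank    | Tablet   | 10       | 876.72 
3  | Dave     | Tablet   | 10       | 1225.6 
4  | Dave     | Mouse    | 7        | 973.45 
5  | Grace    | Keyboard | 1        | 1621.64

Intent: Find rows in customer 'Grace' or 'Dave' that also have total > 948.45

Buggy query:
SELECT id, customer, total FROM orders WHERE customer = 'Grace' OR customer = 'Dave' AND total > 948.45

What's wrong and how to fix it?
Bug: AND binds tighter than OR, so this parses as customer = 'Grace' OR (customer = 'Dave' AND total > 948.45)

Fix: Add parentheses around the OR so the AND applies to both alternatives

Corrected query:
SELECT id, customer, total FROM orders WHERE (customer = 'Grace' OR customer = 'Dave') AND total > 948.45

Result:
id | customer | total  
---+----------+--------
3  | Dave     | 1225.6 
4  | Dave     | 973.45 
5  | Grace    | 1621.64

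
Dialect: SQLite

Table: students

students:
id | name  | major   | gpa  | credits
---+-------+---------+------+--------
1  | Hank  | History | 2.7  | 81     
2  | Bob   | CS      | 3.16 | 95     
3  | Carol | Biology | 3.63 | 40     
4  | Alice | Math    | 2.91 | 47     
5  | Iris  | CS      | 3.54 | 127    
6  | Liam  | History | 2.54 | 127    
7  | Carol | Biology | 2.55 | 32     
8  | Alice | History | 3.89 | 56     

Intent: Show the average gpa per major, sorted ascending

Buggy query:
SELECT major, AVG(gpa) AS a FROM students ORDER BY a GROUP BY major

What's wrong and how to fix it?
Bug: GROUP BY must precede ORDER BY

Fix: Reorder: SELECT … FROM … GROUP BY … ORDER BY …

Corrected query:
SELECT major, AVG(gpa) AS a FROM students GROUP BY major ORDER BY a

Result:
major   | a       
--------+---------
Math    | 2.91    
History | 3.043333
Biology | 3.09    
CS      | 3.35    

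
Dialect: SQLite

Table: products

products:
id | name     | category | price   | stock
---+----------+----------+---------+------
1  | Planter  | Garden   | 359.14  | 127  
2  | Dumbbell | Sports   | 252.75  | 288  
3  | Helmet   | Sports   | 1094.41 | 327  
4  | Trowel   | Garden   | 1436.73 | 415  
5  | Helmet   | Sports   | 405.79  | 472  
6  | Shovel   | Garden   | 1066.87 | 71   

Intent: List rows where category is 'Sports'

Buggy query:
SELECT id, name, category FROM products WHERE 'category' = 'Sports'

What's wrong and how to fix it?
Bug: Single quotes denote string literals in SQL; the column name is being compared as a constant string

Fix: Remove the quotes around the column name (or use double quotes for an identifier)

Corrected query:
SELECT id, name, category FROM products WHERE category = 'Sports'

Result:
id | name     | category
---+----------+---------
2  | Dumbbell | Sports  
3  | Helmet   | Sports  
5  | Helmet   | Sports  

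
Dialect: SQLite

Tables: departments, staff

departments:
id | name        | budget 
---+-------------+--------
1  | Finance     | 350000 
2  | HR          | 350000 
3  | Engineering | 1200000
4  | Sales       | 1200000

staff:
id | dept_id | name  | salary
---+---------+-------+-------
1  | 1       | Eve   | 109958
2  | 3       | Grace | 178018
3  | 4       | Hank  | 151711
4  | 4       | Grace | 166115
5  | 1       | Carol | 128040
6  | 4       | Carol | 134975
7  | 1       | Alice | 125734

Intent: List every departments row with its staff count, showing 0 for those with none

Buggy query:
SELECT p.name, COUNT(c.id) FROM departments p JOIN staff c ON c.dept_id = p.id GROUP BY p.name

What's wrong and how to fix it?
Bug: An inner join excludes parents with zero children

Fix: Use LEFT JOIN so parents without children still appear (COUNT(c.id) gives 0)

Corrected query:
SELECT p.name, COUNT(c.id) FROM departments p LEFT JOIN staff c ON c.dept_id = p.id GROUP BY p.name

Result:
name        | COUNT(c.id)
------------+------------
Engineering | 1          
Finance     | 3          
HR          | 0          
Sales       | 3          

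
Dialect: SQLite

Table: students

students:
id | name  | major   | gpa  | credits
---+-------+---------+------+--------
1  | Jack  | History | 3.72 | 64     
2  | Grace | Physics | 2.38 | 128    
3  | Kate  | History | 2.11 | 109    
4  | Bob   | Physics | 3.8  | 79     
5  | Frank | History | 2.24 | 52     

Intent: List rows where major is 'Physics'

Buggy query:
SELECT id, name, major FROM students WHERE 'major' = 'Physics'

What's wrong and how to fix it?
Bug: 'major' in single quotes is a string literal, not the column; the comparison is literal-vs-literal and never true

Fix: Reference the column as major without single quotes

Corrected query:
SELECT id, name, major FROM students WHERE major = 'Physics'

Result:
id | name  | major  
---+-------+--------
2  | Grace | Physics
4  | Bob   | Physics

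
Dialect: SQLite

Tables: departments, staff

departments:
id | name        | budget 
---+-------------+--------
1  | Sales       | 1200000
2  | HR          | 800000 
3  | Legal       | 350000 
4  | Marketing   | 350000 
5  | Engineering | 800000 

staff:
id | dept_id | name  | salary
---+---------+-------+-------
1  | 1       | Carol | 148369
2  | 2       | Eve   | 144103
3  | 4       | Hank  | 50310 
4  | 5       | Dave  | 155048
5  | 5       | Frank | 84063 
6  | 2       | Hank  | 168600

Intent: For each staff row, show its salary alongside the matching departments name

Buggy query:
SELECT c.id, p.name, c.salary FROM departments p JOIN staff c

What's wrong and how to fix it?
Bug: JOIN with no ON clause produces a cartesian product; every staff row pairs with every departments row

Fix: Add ON c.dept_id = p.id to the JOIN

Corrected query:
SELECT c.id, p.name, c.salary FROM departments p JOIN staff c ON c.dept_id = p.id

Result:
id | name        | salary
---+-------------+-------
1  | Sales       | 148369
2  | HR          | 144103
3  | Marketing   | 50310 
4  | Engineering | 155048
5  | Engineering | 84063 
6  | HR          | 168600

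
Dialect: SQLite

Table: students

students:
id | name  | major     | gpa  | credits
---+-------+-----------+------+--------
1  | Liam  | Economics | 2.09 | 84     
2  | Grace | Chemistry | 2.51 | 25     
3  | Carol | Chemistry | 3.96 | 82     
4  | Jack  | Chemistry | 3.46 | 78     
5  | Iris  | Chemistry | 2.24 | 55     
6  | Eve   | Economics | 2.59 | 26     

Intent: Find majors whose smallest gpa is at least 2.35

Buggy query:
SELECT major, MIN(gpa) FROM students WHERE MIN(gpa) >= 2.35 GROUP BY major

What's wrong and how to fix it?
Bug: MIN() in WHERE is a misuse of aggregate

Fix: Replace WHERE with HAVING after the GROUP BY

Corrected query:
SELECT major, MIN(gpa) FROM students GROUP BY major HAVING MIN(gpa) >= 2.35

Result:
(no rows)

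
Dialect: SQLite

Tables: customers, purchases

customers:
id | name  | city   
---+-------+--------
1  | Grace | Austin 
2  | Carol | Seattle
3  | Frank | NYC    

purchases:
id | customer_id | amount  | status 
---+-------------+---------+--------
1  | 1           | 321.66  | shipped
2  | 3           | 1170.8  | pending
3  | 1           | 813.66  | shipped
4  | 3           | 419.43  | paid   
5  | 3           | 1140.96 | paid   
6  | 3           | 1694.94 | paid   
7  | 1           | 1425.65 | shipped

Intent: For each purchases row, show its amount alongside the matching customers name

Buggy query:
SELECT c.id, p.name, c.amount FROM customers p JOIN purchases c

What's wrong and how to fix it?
Bug: Missing join condition: each purchases row is matched to all customers rows instead of just its own

Fix: Specify the join condition linking the foreign key to the parent id

Corrected query:
SELECT c.id, p.name, c.amount FROM customers p JOIN purchases c ON c.customer_id = p.id

Result:
id | name  | amount 
---+-------+--------
1  | Grace | 321.66 
2  | Frank | 1170.8 
3  | Grace | 813.66 
4  | Frank | 419.43 
5  | Frank | 1140.96
6  | Frank | 1694.94
7  | Grace | 1425.65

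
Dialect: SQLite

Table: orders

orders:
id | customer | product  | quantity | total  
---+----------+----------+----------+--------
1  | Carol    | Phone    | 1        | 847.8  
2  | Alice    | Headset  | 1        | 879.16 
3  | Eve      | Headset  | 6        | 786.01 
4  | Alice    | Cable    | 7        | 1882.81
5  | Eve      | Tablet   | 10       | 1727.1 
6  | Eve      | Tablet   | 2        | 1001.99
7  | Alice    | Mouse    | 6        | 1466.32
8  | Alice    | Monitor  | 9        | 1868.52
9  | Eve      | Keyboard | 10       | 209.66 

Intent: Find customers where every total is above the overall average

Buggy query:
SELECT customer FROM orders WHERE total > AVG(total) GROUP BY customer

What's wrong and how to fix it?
Bug: AVG() is an aggregate; it can't sit directly in WHERE

Fix: Compute the overall average in a scalar subquery and compare each group's MIN against it in HAVING

Corrected query:
SELECT customer FROM orders GROUP BY customer HAVING MIN(total) > (SELECT AVG(total) FROM orders)

Result:
(no rows)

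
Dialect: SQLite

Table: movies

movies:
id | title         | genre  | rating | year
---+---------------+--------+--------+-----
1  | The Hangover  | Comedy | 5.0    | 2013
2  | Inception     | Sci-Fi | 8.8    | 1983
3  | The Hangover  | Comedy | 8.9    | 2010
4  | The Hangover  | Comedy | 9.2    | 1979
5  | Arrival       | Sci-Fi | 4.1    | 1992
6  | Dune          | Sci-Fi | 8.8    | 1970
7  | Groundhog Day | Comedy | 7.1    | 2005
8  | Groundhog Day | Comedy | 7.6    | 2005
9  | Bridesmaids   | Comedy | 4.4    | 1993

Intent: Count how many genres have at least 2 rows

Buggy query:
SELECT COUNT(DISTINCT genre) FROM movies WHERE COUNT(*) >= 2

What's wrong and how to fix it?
Bug: WHERE filters individual rows, not groups, so a group-level COUNT is invalid there

Fix: Use a subquery that GROUPs and filters with HAVING, then count its rows

Corrected query:
SELECT COUNT(*) FROM (SELECT genre FROM movies GROUP BY genre HAVING COUNT(*) >= 2)

Result:
COUNT(*)
--------
2       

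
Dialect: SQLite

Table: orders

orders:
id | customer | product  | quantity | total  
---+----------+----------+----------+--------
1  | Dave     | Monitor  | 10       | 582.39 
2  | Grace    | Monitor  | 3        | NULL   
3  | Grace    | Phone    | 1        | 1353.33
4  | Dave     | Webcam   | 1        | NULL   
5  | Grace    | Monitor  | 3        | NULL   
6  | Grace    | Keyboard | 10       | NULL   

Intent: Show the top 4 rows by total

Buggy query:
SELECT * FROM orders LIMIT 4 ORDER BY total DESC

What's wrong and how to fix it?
Bug: LIMIT must come after ORDER BY

Fix: Swap the clauses: ORDER BY first, then LIMIT

Corrected query:
SELECT * FROM orders ORDER BY total DESC LIMIT 4

Result:
id | customer | product | quantity | total  
---+----------+---------+----------+--------
3  | Grace    | Phone   | 1        | 1353.33
1  | Dave     | Monitor | 10       | 582.39 
2  | Grace    | Monitor | 3        | NULL   
4  | Dave     | Webcam  | 1        | NULL   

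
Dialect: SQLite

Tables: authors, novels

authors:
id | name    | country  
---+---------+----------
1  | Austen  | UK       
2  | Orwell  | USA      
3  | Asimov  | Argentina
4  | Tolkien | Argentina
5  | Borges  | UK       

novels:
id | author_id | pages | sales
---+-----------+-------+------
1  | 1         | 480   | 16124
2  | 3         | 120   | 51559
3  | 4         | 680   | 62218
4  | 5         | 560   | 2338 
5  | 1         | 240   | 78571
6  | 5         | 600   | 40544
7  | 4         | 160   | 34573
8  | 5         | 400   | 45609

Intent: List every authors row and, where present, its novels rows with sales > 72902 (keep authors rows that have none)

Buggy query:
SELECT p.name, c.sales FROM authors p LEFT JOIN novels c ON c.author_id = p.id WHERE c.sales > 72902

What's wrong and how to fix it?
Bug: A WHERE condition on the right-hand table after LEFT JOIN drops unmatched parents

Fix: Move the right-table condition into the ON clause so unmatched parents are kept

Corrected query:
SELECT p.name, c.sales FROM authors p LEFT JOIN novels c ON c.author_id = p.id AND c.sales > 72902

Result:
name    | sales
--------+------
Austen  | 78571
Orwell  | NULL 
Asimov  | NULL 
Tolkien | NULL 
Borges  | NULL 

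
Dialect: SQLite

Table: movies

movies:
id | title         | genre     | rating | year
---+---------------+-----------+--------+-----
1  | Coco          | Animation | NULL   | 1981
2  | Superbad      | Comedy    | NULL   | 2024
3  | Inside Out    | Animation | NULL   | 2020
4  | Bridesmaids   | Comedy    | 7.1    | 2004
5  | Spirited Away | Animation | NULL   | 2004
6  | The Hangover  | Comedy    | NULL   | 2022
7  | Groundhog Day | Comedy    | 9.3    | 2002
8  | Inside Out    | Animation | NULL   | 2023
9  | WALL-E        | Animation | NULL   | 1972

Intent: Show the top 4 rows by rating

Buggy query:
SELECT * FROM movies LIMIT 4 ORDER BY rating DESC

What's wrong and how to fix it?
Bug: ORDER BY cannot follow LIMIT; LIMIT is the final clause

Fix: Swap the clauses: ORDER BY first, then LIMIT

Corrected query:
SELECT * FROM movies ORDER BY rating DESC LIMIT 4

Result:
id | title         | genre     | rating | year
---+---------------+-----------+--------+-----
7  | Groundhog Day | Comedy    | 9.3    | 2002
4  | Bridesmaids   | Comedy    | 7.1    | 2004
1  | Coco          | Animation | NULL   | 1981
2  | Superbad      | Comedy    | NULL   | 2024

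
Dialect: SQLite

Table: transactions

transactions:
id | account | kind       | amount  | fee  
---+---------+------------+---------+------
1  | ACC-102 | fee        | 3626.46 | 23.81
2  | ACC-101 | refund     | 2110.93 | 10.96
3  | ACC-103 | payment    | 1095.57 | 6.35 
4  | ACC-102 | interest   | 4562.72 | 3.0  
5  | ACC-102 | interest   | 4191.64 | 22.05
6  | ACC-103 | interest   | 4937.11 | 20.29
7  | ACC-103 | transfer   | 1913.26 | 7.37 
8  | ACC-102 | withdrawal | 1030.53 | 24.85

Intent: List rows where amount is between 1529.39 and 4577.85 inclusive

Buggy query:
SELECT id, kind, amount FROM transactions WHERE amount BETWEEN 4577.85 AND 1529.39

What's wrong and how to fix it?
Bug: The bounds are reversed; BETWEEN a AND b requires a <= b to match anything

Fix: Write BETWEEN 1529.39 AND 4577.85

Corrected query:
SELECT id, kind, amount FROM transactions WHERE amount BETWEEN 1529.39 AND 4577.85

Result:
id | kind     | amount 
---+----------+--------
1  | fee      | 3626.46
2  | refund   | 2110.93
4  | interest | 4562.72
5  | interest | 4191.64
7  | transfer | 1913.26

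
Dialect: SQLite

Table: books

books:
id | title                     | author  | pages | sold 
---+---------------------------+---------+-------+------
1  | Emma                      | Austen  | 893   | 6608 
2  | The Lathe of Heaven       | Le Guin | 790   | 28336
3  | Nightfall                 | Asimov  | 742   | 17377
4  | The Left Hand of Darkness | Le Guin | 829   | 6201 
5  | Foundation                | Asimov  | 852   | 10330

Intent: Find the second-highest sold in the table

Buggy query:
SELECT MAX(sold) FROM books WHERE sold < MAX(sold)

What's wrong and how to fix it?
Bug: MAX(sold) on the right of the comparison is an aggregate-in-WHERE error

Fix: Put the inner MAX in a scalar subquery

Corrected query:
SELECT MAX(sold) FROM books WHERE sold < (SELECT MAX(sold) FROM books)

Result:
MAX(sold)
---------
17377    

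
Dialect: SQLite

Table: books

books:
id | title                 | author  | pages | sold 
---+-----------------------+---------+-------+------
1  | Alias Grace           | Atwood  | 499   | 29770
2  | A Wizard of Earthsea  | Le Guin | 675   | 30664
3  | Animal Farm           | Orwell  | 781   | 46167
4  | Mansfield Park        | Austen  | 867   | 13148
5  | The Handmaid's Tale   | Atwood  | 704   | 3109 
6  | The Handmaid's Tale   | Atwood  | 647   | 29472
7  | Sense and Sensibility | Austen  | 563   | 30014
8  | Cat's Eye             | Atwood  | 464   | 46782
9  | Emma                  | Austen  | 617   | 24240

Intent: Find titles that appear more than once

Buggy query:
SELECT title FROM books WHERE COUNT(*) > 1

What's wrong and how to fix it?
Bug: COUNT(*) is an aggregate and cannot be used in WHERE

Fix: GROUP BY title, then filter groups with HAVING COUNT(*) > 1

Corrected query:
SELECT title FROM books GROUP BY title HAVING COUNT(*) > 1

Result:
title              
-------------------
The Handmaid's Tale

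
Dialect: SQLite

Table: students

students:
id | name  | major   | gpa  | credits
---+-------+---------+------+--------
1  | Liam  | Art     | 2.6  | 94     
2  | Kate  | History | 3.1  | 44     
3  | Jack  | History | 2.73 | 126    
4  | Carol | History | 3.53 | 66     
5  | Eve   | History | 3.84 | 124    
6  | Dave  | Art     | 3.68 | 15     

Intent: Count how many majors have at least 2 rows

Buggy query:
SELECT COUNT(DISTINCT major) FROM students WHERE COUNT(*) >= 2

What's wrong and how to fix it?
Bug: COUNT(*) cannot appear in WHERE; the per-group count doesn't exist yet

Fix: Group first with HAVING COUNT(*) >= 2, then COUNT the resulting groups

Corrected query:
SELECT COUNT(*) FROM (SELECT major FROM students GROUP BY major HAVING COUNT(*) >= 2)

Result:
COUNT(*)
--------
2       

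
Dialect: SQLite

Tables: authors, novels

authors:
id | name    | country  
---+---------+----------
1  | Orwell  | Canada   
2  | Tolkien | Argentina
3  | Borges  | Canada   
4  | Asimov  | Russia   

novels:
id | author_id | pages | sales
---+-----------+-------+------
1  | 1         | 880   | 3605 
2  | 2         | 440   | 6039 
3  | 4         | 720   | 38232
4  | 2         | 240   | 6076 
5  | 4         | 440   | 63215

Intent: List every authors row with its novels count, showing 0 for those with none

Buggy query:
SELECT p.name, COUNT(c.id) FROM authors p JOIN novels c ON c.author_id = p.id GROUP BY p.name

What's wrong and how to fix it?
Bug: An inner join excludes parents with zero children

Fix: Use LEFT JOIN so parents without children still appear (COUNT(c.id) gives 0)

Corrected query:
SELECT p.name, COUNT(c.id) FROM authors p LEFT JOIN novels c ON c.author_id = p.id GROUP BY p.name

Result:
name    | COUNT(c.id)
--------+------------
Asimov  | 2          
Borges  | 0          
Orwell  | 1          
Tolkien | 2          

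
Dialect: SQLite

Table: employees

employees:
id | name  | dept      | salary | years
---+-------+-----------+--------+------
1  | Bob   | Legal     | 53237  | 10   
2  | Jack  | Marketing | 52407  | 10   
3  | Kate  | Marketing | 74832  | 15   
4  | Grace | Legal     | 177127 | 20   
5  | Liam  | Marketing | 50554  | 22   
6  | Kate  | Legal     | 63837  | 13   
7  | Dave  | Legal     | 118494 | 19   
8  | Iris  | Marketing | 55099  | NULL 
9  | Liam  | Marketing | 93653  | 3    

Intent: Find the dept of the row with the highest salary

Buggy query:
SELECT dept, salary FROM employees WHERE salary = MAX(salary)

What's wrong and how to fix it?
Bug: WHERE is evaluated per row; an aggregate over the whole table isn't defined there

Fix: Wrap MAX in a scalar subquery so WHERE compares against a single value

Corrected query:
SELECT dept, salary FROM employees WHERE salary = (SELECT MAX(salary) FROM employees)

Result:
dept  | salary
------+-------
Legal | 177127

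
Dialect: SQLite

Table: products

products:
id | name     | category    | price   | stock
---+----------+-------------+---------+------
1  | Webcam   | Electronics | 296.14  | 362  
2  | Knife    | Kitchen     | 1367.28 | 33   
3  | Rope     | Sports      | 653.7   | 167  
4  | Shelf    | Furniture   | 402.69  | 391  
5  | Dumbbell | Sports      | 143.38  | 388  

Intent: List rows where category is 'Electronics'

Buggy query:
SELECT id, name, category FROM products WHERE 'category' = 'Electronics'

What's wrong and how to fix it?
Bug: 'category' in single quotes is a string literal, not the column; the comparison is literal-vs-literal and never true

Fix: Remove the quotes around the column name (or use double quotes for an identifier)

Corrected query:
SELECT id, name, category FROM products WHERE category = 'Electronics'

Result:
id | name   | category   
---+--------+------------
1  | Webcam | Electronics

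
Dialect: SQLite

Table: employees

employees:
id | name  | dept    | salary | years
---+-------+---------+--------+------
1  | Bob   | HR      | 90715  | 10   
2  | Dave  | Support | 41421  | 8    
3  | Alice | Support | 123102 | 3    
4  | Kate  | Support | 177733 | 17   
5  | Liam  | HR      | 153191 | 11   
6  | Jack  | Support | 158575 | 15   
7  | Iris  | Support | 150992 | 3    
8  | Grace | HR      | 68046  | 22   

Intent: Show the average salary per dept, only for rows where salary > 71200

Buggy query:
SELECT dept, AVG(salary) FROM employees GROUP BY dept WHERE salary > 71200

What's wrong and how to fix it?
Bug: Row-level WHERE must come before GROUP BY in the clause order

Fix: Move the WHERE clause before GROUP BY

Corrected query:
SELECT dept, AVG(salary) FROM employees WHERE salary > 71200 GROUP BY dept

Result:
dept    | AVG(salary)
--------+------------
HR      | 121953     
Support | 152600.5   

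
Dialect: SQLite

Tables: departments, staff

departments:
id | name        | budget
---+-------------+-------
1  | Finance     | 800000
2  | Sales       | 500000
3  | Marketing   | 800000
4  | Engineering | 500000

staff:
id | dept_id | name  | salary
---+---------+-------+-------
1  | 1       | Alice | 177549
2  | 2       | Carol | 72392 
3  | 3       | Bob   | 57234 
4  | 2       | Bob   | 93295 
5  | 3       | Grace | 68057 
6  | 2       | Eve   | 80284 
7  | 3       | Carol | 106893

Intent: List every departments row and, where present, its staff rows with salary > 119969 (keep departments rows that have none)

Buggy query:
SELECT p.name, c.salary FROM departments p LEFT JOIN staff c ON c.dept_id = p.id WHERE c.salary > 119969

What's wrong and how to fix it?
Bug: Filtering c.salary in WHERE discards the NULL rows produced by LEFT JOIN, turning it into an inner join

Fix: Move the right-table condition into the ON clause so unmatched parents are kept

Corrected query:
SELECT p.name, c.salary FROM departments p LEFT JOIN staff c ON c.dept_id = p.id AND c.salary > 119969

Result:
name        | salary
------------+-------
Finance     | 177549
Sales       | NULL  
Marketing   | NULL  
Engineering | NULL  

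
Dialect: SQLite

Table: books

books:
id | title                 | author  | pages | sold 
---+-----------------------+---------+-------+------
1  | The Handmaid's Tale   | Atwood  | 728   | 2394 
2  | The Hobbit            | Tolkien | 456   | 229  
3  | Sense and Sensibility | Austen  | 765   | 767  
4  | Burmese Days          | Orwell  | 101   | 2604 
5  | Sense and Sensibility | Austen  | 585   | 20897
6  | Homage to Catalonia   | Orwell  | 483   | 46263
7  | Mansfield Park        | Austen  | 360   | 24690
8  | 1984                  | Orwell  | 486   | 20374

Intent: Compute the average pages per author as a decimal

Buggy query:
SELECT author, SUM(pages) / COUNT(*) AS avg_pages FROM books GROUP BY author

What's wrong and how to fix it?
Bug: SUM(pages) and COUNT(*) are both integers; the division truncates the fractional part

Fix: Multiply by 1.0 (or CAST to REAL) to force floating-point division

Corrected query:
SELECT author, SUM(pages) * 1.0 / COUNT(*) AS avg_pages FROM books GROUP BY author

Result:
author  | avg_pages 
--------+-----------
Atwood  | 728       
Austen  | 570       
Orwell  | 356.666667
Tolkien | 456       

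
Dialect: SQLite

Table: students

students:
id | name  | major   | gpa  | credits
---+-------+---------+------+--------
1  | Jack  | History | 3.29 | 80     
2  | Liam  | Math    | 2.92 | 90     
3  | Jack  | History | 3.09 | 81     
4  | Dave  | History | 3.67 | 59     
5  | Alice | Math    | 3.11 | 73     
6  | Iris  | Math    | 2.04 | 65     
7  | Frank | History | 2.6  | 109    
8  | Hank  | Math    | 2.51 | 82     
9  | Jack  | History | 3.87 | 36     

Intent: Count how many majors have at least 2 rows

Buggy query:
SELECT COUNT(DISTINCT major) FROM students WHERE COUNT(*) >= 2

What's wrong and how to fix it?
Bug: COUNT(*) cannot appear in WHERE; the per-group count doesn't exist yet

Fix: Group first with HAVING COUNT(*) >= 2, then COUNT the resulting groups

Corrected query:
SELECT COUNT(*) FROM (SELECT major FROM students GROUP BY major HAVING COUNT(*) >= 2)

Result:
COUNT(*)
--------
2       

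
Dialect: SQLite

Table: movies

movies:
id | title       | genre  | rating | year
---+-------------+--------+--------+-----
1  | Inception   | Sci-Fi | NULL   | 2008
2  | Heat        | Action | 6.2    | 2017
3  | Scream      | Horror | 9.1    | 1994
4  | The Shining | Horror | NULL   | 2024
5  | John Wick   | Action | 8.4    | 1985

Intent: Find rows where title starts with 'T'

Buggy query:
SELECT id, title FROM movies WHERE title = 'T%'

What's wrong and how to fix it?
Bug: '=' compares the literal string including the % character; pattern matching needs LIKE

Fix: Replace '=' with LIKE so 'T%' is treated as a pattern

Corrected query:
SELECT id, title FROM movies WHERE title LIKE 'T%'

Result:
id | title      
---+------------
4  | The Shining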